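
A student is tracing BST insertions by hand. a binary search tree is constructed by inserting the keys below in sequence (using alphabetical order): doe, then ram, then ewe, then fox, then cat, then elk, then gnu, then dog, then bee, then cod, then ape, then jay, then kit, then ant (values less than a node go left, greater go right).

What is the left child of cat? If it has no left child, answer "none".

bee

doe: root
ram: right child of doe (depth 1)
ewe: left child of ram (depth 2)
fox: right child of ewe (depth 3)
cat: left child of doe (depth 1)
elk: left child of ewe (depth 3)
gnu: right child of fox (depth 4)
dog: left child of elk (depth 4)
bee: left child of cat (depth 2)
cod: right child of cat (depth 2)
ape: left child of bee (depth 3)
jay: right child of gnu (depth 5)
kit: right child of jay (depth 6)
ant: left child of ape (depth 4)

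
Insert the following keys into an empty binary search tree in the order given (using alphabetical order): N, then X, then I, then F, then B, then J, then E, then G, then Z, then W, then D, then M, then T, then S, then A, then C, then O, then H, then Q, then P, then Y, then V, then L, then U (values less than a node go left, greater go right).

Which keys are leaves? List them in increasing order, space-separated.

A C H L P U Y

Insert N: tree is empty, so N becomes the root.
Insert X: X > N → go right. Place as right child of N.
Insert I: I < N → go left. Place as left child of N.
Insert F: F < N → go left; F < I → go left. Place as left child of I.
Insert B: B < N → go left; B < I → go left; B < F → go left. Place as left child of F.
Insert J: J < N → go left; J > I → go right. Place as right child of I.
Insert E: E < N → go left; E < I → go left; E < F → go left; E > B → go right. Place as right child of B.
Insert G: G < N → go left; G < I → go left; G > F → go right. Place as right child of F.
Insert Z: Z > N → go right; Z > X → go right. Place as right child of X.
Insert W: W > N → go right; W < X → go left. Place as left child of X.
Insert D: D < N → go left; D < I → go left; D < F → go left; D > B → go right; D < E → go left. Place as left child of E.
Insert M: M < N → go left; M > I → go right; M > J → go right. Place as right child of J.
Insert T: T > N → go right; T < X → go left; T < W → go left. Place as left child of W.
Insert S: S > N → go right; S < X → go left; S < W → go left; S < T → go left. Place as left child of T.
Insert A: A < N → go left; A < I → go left; A < F → go left; A < B → go left. Place as left child of B.
Insert C: C < N → go left; C < I → go left; C < F → go left; C > B → go right; C < E → go left; C < D → go left. Place as left child of D.
Insert O: O > N → go right; O < X → go left; O < W → go left; O < T → go left; O < S → go left. Place as left child of S.
Insert H: H < N → go left; H < I → go left; H > F → go right; H > G → go right. Place as right child of G.
Insert Q: Q > N → go right; Q < X → go left; Q < W → go left; Q < T → go left; Q < S → go left; Q > O → go right. Place as right child of O.
Insert P: P > N → go right; P < X → go left; P < W → go left; P < T → go left; P < S → go left; P > O → go right; P < Q → go left. Place as left child of Q.
Insert Y: Y > N → go right; Y > X → go right; Y < Z → go left. Place as left child of Z.
Insert V: V > N → go right; V < X → go left; V < W → go left; V > T → go right. Place as right child of T.
Insert L: L < N → go left; L > I → go right; L > J → go right; L < M → go left. Place as left child of M.
Insert U: U > N → go right; U < X → go left; U < W → go left; U > T → go right; U < V → go left. Place as left child of V.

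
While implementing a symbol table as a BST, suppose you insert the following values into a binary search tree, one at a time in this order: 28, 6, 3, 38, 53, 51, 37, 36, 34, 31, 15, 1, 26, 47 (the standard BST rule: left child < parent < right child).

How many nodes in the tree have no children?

4

Resulting structure (node: left, right):
  28: L=6, R=38
  6: L=3, R=15
  3: L=1, R=–
  38: L=37, R=53
  53: L=51, R=–
  51: L=47, R=–
  37: L=36, R=–
  36: L=34, R=–
  34: L=31, R=–
  31: L=–, R=–
  15: L=–, R=26
  1: L=–, R=–
  26: L=–, R=–
  47: L=–, R=–

Leaves: 1, 26, 31, 47 — 4 in total.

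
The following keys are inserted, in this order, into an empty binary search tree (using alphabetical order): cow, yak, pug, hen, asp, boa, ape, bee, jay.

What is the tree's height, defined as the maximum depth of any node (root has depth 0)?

cow: root
yak: right child of cow (depth 1)
pug: left child of yak (depth 2)
hen: left child of pug (depth 3)
asp: left child of cow (depth 1)
boa: right child of asp (depth 2)
ape: left child of asp (depth 2)
bee: left child of boa (depth 3)
jay: right child of hen (depth 4)

The deepest node is jay at depth 4.

4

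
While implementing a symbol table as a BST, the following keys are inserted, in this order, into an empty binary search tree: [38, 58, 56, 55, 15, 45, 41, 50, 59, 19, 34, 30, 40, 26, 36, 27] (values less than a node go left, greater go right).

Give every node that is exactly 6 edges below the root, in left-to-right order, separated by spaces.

27 40

38: root
58: right child of 38 (depth 1)
56: left child of 58 (depth 2)
55: left child of 56 (depth 3)
15: left child of 38 (depth 1)
45: left child of 55 (depth 4)
41: left child of 45 (depth 5)
50: right child of 45 (depth 5)
59: right child of 58 (depth 2)
19: right child of 15 (depth 2)
34: right child of 19 (depth 3)
30: left child of 34 (depth 4)
40: left child of 41 (depth 6)
26: left child of 30 (depth 5)
36: right child of 34 (depth 4)
27: right child of 26 (depth 6)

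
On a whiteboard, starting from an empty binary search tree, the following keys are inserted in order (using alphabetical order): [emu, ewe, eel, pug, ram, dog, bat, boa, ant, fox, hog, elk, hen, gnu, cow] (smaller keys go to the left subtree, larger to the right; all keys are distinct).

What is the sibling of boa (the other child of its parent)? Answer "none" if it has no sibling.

ant

emu: root
ewe: right child of emu (depth 1)
eel: left child of emu (depth 1)
pug: right child of ewe (depth 2)
ram: right child of pug (depth 3)
dog: left child of eel (depth 2)
bat: left child of dog (depth 3)
boa: right child of bat (depth 4)
ant: left child of bat (depth 4)
fox: left child of pug (depth 3)
hog: right child of fox (depth 4)
elk: right child of eel (depth 2)
hen: left child of hog (depth 5)
gnu: left child of hen (depth 6)
cow: right child of boa (depth 5)

boa's parent is bat; the other child of bat is ant.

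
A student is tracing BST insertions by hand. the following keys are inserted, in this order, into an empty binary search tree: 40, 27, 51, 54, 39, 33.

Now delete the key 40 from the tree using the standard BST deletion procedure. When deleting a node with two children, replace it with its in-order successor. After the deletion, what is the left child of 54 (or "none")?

none

Resulting structure (node: left, right):
  40: L=27, R=51
  27: L=–, R=39
  51: L=–, R=54
  54: L=–, R=–
  39: L=33, R=–
  33: L=–, R=–

Delete 40 (two children — replace with in-order successor).
After deletion, 54's left child: none.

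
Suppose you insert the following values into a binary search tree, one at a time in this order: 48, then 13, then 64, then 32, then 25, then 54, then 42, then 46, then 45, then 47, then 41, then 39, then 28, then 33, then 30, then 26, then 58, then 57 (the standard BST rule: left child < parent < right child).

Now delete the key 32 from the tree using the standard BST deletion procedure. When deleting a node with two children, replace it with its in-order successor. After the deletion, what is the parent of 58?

54

Resulting structure (node: left, right):
  48: L=13, R=64
  13: L=–, R=32
  64: L=54, R=–
  32: L=25, R=42
  25: L=–, R=28
  54: L=–, R=58
  42: L=41, R=46
  46: L=45, R=47
  45: L=–, R=–
  47: L=–, R=–
  41: L=39, R=–
  39: L=33, R=–
  28: L=26, R=30
  33: L=–, R=–
  30: L=–, R=–
  26: L=–, R=–
  58: L=57, R=–
  57: L=–, R=–

Delete 32 (two children — replace with in-order successor).
After deletion, 58's parent is 54.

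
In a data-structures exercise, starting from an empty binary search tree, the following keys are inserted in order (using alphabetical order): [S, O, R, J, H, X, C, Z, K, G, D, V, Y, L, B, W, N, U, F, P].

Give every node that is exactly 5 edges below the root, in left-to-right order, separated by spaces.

B G N

S: root
O: left child of S (depth 1)
R: right child of O (depth 2)
J: left child of O (depth 2)
H: left child of J (depth 3)
X: right child of S (depth 1)
C: left child of H (depth 4)
Z: right child of X (depth 2)
K: right child of J (depth 3)
G: right child of C (depth 5)
D: left child of G (depth 6)
V: left child of X (depth 2)
Y: left child of Z (depth 3)
L: right child of K (depth 4)
B: left child of C (depth 5)
W: right child of V (depth 3)
N: right child of L (depth 5)
U: left child of V (depth 3)
F: right child of D (depth 7)
P: left child of R (depth 3)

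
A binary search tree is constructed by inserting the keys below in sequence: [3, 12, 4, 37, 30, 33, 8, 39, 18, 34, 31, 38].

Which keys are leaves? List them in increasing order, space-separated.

8 18 31 34 38

3: root
12: right child of 3 (depth 1)
4: left child of 12 (depth 2)
37: right child of 12 (depth 2)
30: left child of 37 (depth 3)
33: right child of 30 (depth 4)
8: right child of 4 (depth 3)
39: right child of 37 (depth 3)
18: left child of 30 (depth 4)
34: right child of 33 (depth 5)
31: left child of 33 (depth 5)
38: left child of 39 (depth 4)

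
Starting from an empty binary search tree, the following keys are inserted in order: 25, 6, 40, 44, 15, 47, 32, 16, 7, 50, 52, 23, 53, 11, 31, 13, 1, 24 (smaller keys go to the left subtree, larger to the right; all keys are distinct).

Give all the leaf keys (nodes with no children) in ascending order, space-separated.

1 13 24 31 53

Insert 25: tree is empty, so 25 becomes the root.
Insert 6: 6 < 25 → go left. Place as left child of 25.
Insert 40: 40 > 25 → go right. Place as right child of 25.
Insert 44: 44 > 25 → go right; 44 > 40 → go right. Place as right child of 40.
Insert 15: 15 < 25 → go left; 15 > 6 → go right. Place as right child of 6.
Insert 47: 47 > 25 → go right; 47 > 40 → go right; 47 > 44 → go right. Place as right child of 44.
Insert 32: 32 > 25 → go right; 32 < 40 → go left. Place as left child of 40.
Insert 16: 16 < 25 → go left; 16 > 6 → go right; 16 > 15 → go right. Place as right child of 15.
Insert 7: 7 < 25 → go left; 7 > 6 → go right; 7 < 15 → go left. Place as left child of 15.
Insert 50: 50 > 25 → go right; 50 > 40 → go right; 50 > 44 → go right; 50 > 47 → go right. Place as right child of 47.
Insert 52: 52 > 25 → go right; 52 > 40 → go right; 52 > 44 → go right; 52 > 47 → go right; 52 > 50 → go right. Place as right child of 50.
Insert 23: 23 < 25 → go left; 23 > 6 → go right; 23 > 15 → go right; 23 > 16 → go right. Place as right child of 16.
Insert 53: 53 > 25 → go right; 53 > 40 → go right; 53 > 44 → go right; 53 > 47 → go right; 53 > 50 → go right; 53 > 52 → go right. Place as right child of 52.
Insert 11: 11 < 25 → go left; 11 > 6 → go right; 11 < 15 → go left; 11 > 7 → go right. Place as right child of 7.
Insert 31: 31 > 25 → go right; 31 < 40 → go left; 31 < 32 → go left. Place as left child of 32.
Insert 13: 13 < 25 → go left; 13 > 6 → go right; 13 < 15 → go left; 13 > 7 → go right; 13 > 11 → go right. Place as right child of 11.
Insert 1: 1 < 25 → go left; 1 < 6 → go left. Place as left child of 6.
Insert 24: 24 < 25 → go left; 24 > 6 → go right; 24 > 15 → go right; 24 > 16 → go right; 24 > 23 → go right. Place as right child of 23.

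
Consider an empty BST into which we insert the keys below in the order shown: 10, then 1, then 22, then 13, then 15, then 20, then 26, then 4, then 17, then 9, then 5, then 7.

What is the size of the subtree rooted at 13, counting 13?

Insert 10: tree is empty, so 10 becomes the root.
Insert 1: 1 < 10 → go left. Place as left child of 10.
Insert 22: 22 > 10 → go right. Place as right child of 10.
Insert 13: 13 > 10 → go right; 13 < 22 → go left. Place as left child of 22.
Insert 15: 15 > 10 → go right; 15 < 22 → go left; 15 > 13 → go right. Place as right child of 13.
Insert 20: 20 > 10 → go right; 20 < 22 → go left; 20 > 13 → go right; 20 > 15 → go right. Place as right child of 15.
Insert 26: 26 > 10 → go right; 26 > 22 → go right. Place as right child of 22.
Insert 4: 4 < 10 → go left; 4 > 1 → go right. Place as right child of 1.
Insert 17: 17 > 10 → go right; 17 < 22 → go left; 17 > 13 → go right; 17 > 15 → go right; 17 < 20 → go left. Place as left child of 20.
Insert 9: 9 < 10 → go left; 9 > 1 → go right; 9 > 4 → go right. Place as right child of 4.
Insert 5: 5 < 10 → go left; 5 > 1 → go right; 5 > 4 → go right; 5 < 9 → go left. Place as left child of 9.
Insert 7: 7 < 10 → go left; 7 > 1 → go right; 7 > 4 → go right; 7 < 9 → go left; 7 > 5 → go right. Place as right child of 5.

Subtree rooted at 13 contains: 13, 15, 20, 17 — 4 nodes.

4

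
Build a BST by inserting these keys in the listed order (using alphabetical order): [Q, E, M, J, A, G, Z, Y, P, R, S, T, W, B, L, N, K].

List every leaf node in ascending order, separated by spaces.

Insert Q: tree is empty, so Q becomes the root.
Insert E: E < Q → go left. Place as left child of Q.
Insert M: M < Q → go left; M > E → go right. Place as right child of E.
Insert J: J < Q → go left; J > E → go right; J < M → go left. Place as left child of M.
Insert A: A < Q → go left; A < E → go left. Place as left child of E.
Insert G: G < Q → go left; G > E → go right; G < M → go left; G < J → go left. Place as left child of J.
Insert Z: Z > Q → go right. Place as right child of Q.
Insert Y: Y > Q → go right; Y < Z → go left. Place as left child of Z.
Insert P: P < Q → go left; P > E → go right; P > M → go right. Place as right child of M.
Insert R: R > Q → go right; R < Z → go left; R < Y → go left. Place as left child of Y.
Insert S: S > Q → go right; S < Z → go left; S < Y → go left; S > R → go right. Place as right child of R.
Insert T: T > Q → go right; T < Z → go left; T < Y → go left; T > R → go right; T > S → go right. Place as right child of S.
Insert W: W > Q → go right; W < Z → go left; W < Y → go left; W > R → go right; W > S → go right; W > T → go right. Place as right child of T.
Insert B: B < Q → go left; B < E → go left; B > A → go right. Place as right child of A.
Insert L: L < Q → go left; L > E → go right; L < M → go left; L > J → go right. Place as right child of J.
Insert N: N < Q → go left; N > E → go right; N > M → go right; N < P → go left. Place as left child of P.
Insert K: K < Q → go left; K > E → go right; K < M → go left; K > J → go right; K < L → go left. Place as left child of L.

B G K N W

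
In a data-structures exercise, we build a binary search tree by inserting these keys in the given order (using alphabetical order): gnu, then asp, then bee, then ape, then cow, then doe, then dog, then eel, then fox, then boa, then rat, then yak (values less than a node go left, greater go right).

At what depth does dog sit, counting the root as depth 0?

5

gnu: root
asp: left child of gnu (depth 1)
bee: right child of asp (depth 2)
ape: left child of asp (depth 2)
cow: right child of bee (depth 3)
doe: right child of cow (depth 4)
dog: right child of doe (depth 5)
eel: right child of dog (depth 6)
fox: right child of eel (depth 7)
boa: left child of cow (depth 4)
rat: right child of gnu (depth 1)
yak: right child of rat (depth 2)

Path to dog: gnu → asp → bee → cow → doe → dog, which is 5 edges.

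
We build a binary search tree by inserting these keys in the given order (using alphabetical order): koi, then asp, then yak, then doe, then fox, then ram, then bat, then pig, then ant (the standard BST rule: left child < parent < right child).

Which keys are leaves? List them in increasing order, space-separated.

ant bat fox pig

Insert koi: tree is empty, so koi becomes the root.
Insert asp: asp < koi → go left. Place as left child of koi.
Insert yak: yak > koi → go right. Place as right child of koi.
Insert doe: doe < koi → go left; doe > asp → go right. Place as right child of asp.
Insert fox: fox < koi → go left; fox > asp → go right; fox > doe → go right. Place as right child of doe.
Insert ram: ram > koi → go right; ram < yak → go left. Place as left child of yak.
Insert bat: bat < koi → go left; bat > asp → go right; bat < doe → go left. Place as left child of doe.
Insert pig: pig > koi → go right; pig < yak → go left; pig < ram → go left. Place as left child of ram.
Insert ant: ant < koi → go left; ant < asp → go left. Place as left child of asp.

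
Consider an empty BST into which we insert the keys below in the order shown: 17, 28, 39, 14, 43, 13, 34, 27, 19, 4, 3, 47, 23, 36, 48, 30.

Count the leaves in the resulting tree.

5

17: root
28: right child of 17 (depth 1)
39: right child of 28 (depth 2)
14: left child of 17 (depth 1)
43: right child of 39 (depth 3)
13: left child of 14 (depth 2)
34: left child of 39 (depth 3)
27: left child of 28 (depth 2)
19: left child of 27 (depth 3)
4: left child of 13 (depth 3)
3: left child of 4 (depth 4)
47: right child of 43 (depth 4)
23: right child of 19 (depth 4)
36: right child of 34 (depth 4)
48: right child of 47 (depth 5)
30: left child of 34 (depth 4)

Leaves: 3, 23, 30, 36, 48 — 5 in total.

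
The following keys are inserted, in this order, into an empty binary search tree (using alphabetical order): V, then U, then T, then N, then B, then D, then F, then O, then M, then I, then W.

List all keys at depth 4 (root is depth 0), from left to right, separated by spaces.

V: root
U: left child of V (depth 1)
T: left child of U (depth 2)
N: left child of T (depth 3)
B: left child of N (depth 4)
D: right child of B (depth 5)
F: right child of D (depth 6)
O: right child of N (depth 4)
M: right child of F (depth 7)
I: left child of M (depth 8)
W: right child of V (depth 1)

B O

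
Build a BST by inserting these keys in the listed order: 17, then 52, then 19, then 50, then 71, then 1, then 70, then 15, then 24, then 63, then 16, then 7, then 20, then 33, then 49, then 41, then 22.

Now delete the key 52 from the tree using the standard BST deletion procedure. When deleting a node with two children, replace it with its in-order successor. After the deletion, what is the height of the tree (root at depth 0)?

Insert 17: tree is empty, so 17 becomes the root.
Insert 52: 52 > 17 → go right. Place as right child of 17.
Insert 19: 19 > 17 → go right; 19 < 52 → go left. Place as left child of 52.
Insert 50: 50 > 17 → go right; 50 < 52 → go left; 50 > 19 → go right. Place as right child of 19.
Insert 71: 71 > 17 → go right; 71 > 52 → go right. Place as right child of 52.
Insert 1: 1 < 17 → go left. Place as left child of 17.
Insert 70: 70 > 17 → go right; 70 > 52 → go right; 70 < 71 → go left. Place as left child of 71.
Insert 15: 15 < 17 → go left; 15 > 1 → go right. Place as right child of 1.
Insert 24: 24 > 17 → go right; 24 < 52 → go left; 24 > 19 → go right; 24 < 50 → go left. Place as left child of 50.
Insert 63: 63 > 17 → go right; 63 > 52 → go right; 63 < 71 → go left; 63 < 70 → go left. Place as left child of 70.
Insert 16: 16 < 17 → go left; 16 > 1 → go right; 16 > 15 → go right. Place as right child of 15.
Insert 7: 7 < 17 → go left; 7 > 1 → go right; 7 < 15 → go left. Place as left child of 15.
Insert 20: 20 > 17 → go right; 20 < 52 → go left; 20 > 19 → go right; 20 < 50 → go left; 20 < 24 → go left. Place as left child of 24.
Insert 33: 33 > 17 → go right; 33 < 52 → go left; 33 > 19 → go right; 33 < 50 → go left; 33 > 24 → go right. Place as right child of 24.
Insert 49: 49 > 17 → go right; 49 < 52 → go left; 49 > 19 → go right; 49 < 50 → go left; 49 > 24 → go right; 49 > 33 → go right. Place as right child of 33.
Insert 41: 41 > 17 → go right; 41 < 52 → go left; 41 > 19 → go right; 41 < 50 → go left; 41 > 24 → go right; 41 > 33 → go right; 41 < 49 → go left. Place as left child of 49.
Insert 22: 22 > 17 → go right; 22 < 52 → go left; 22 > 19 → go right; 22 < 50 → go left; 22 < 24 → go left; 22 > 20 → go right. Place as right child of 20.

Delete 52 (two children — replace with in-order successor).
After deletion, deepest node is 41 at depth 7.

7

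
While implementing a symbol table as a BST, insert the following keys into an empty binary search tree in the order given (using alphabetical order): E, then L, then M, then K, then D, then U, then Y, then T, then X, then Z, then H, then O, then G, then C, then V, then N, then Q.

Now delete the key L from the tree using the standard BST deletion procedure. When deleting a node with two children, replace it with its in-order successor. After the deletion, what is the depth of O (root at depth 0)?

Insert E: tree is empty, so E becomes the root.
Insert L: L > E → go right. Place as right child of E.
Insert M: M > E → go right; M > L → go right. Place as right child of L.
Insert K: K > E → go right; K < L → go left. Place as left child of L.
Insert D: D < E → go left. Place as left child of E.
Insert U: U > E → go right; U > L → go right; U > M → go right. Place as right child of M.
Insert Y: Y > E → go right; Y > L → go right; Y > M → go right; Y > U → go right. Place as right child of U.
Insert T: T > E → go right; T > L → go right; T > M → go right; T < U → go left. Place as left child of U.
Insert X: X > E → go right; X > L → go right; X > M → go right; X > U → go right; X < Y → go left. Place as left child of Y.
Insert Z: Z > E → go right; Z > L → go right; Z > M → go right; Z > U → go right; Z > Y → go right. Place as right child of Y.
Insert H: H > E → go right; H < L → go left; H < K → go left. Place as left child of K.
Insert O: O > E → go right; O > L → go right; O > M → go right; O < U → go left; O < T → go left. Place as left child of T.
Insert G: G > E → go right; G < L → go left; G < K → go left; G < H → go left. Place as left child of H.
Insert C: C < E → go left; C < D → go left. Place as left child of D.
Insert V: V > E → go right; V > L → go right; V > M → go right; V > U → go right; V < Y → go left; V < X → go left. Place as left child of X.
Insert N: N > E → go right; N > L → go right; N > M → go right; N < U → go left; N < T → go left; N < O → go left. Place as left child of O.
Insert Q: Q > E → go right; Q > L → go right; Q > M → go right; Q < U → go left; Q < T → go left; Q > O → go right. Place as right child of O.

Delete L (two children — replace with in-order successor).
After deletion, path to O: E → M → U → T → O.

4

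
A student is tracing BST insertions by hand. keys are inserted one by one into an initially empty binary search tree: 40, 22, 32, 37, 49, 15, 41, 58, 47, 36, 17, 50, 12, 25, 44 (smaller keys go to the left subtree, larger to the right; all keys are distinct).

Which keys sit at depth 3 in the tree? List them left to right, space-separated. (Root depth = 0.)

12 17 25 37 47 50

Insert 40: tree is empty, so 40 becomes the root.
Insert 22: 22 < 40 → go left. Place as left child of 40.
Insert 32: 32 < 40 → go left; 32 > 22 → go right. Place as right child of 22.
Insert 37: 37 < 40 → go left; 37 > 22 → go right; 37 > 32 → go right. Place as right child of 32.
Insert 49: 49 > 40 → go right. Place as right child of 40.
Insert 15: 15 < 40 → go left; 15 < 22 → go left. Place as left child of 22.
Insert 41: 41 > 40 → go right; 41 < 49 → go left. Place as left child of 49.
Insert 58: 58 > 40 → go right; 58 > 49 → go right. Place as right child of 49.
Insert 47: 47 > 40 → go right; 47 < 49 → go left; 47 > 41 → go right. Place as right child of 41.
Insert 36: 36 < 40 → go left; 36 > 22 → go right; 36 > 32 → go right; 36 < 37 → go left. Place as left child of 37.
Insert 17: 17 < 40 → go left; 17 < 22 → go left; 17 > 15 → go right. Place as right child of 15.
Insert 50: 50 > 40 → go right; 50 > 49 → go right; 50 < 58 → go left. Place as left child of 58.
Insert 12: 12 < 40 → go left; 12 < 22 → go left; 12 < 15 → go left. Place as left child of 15.
Insert 25: 25 < 40 → go left; 25 > 22 → go right; 25 < 32 → go left. Place as left child of 32.
Insert 44: 44 > 40 → go right; 44 < 49 → go left; 44 > 41 → go right; 44 < 47 → go left. Place as left child of 47.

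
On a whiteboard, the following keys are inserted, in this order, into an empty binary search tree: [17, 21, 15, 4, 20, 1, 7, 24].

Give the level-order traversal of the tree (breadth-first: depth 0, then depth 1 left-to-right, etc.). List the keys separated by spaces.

17: root
21: right child of 17 (depth 1)
15: left child of 17 (depth 1)
4: left child of 15 (depth 2)
20: left child of 21 (depth 2)
1: left child of 4 (depth 3)
7: right child of 4 (depth 3)
24: right child of 21 (depth 2)

17 15 21 4 20 24 1 7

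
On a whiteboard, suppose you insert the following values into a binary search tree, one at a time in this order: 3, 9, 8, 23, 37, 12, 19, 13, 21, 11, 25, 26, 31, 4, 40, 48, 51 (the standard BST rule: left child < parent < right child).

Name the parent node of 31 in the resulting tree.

26

Insert 3: tree is empty, so 3 becomes the root.
Insert 9: 9 > 3 → go right. Place as right child of 3.
Insert 8: 8 > 3 → go right; 8 < 9 → go left. Place as left child of 9.
Insert 23: 23 > 3 → go right; 23 > 9 → go right. Place as right child of 9.
Insert 37: 37 > 3 → go right; 37 > 9 → go right; 37 > 23 → go right. Place as right child of 23.
Insert 12: 12 > 3 → go right; 12 > 9 → go right; 12 < 23 → go left. Place as left child of 23.
Insert 19: 19 > 3 → go right; 19 > 9 → go right; 19 < 23 → go left; 19 > 12 → go right. Place as right child of 12.
Insert 13: 13 > 3 → go right; 13 > 9 → go right; 13 < 23 → go left; 13 > 12 → go right; 13 < 19 → go left. Place as left child of 19.
Insert 21: 21 > 3 → go right; 21 > 9 → go right; 21 < 23 → go left; 21 > 12 → go right; 21 > 19 → go right. Place as right child of 19.
Insert 11: 11 > 3 → go right; 11 > 9 → go right; 11 < 23 → go left; 11 < 12 → go left. Place as left child of 12.
Insert 25: 25 > 3 → go right; 25 > 9 → go right; 25 > 23 → go right; 25 < 37 → go left. Place as left child of 37.
Insert 26: 26 > 3 → go right; 26 > 9 → go right; 26 > 23 → go right; 26 < 37 → go left; 26 > 25 → go right. Place as right child of 25.
Insert 31: 31 > 3 → go right; 31 > 9 → go right; 31 > 23 → go right; 31 < 37 → go left; 31 > 25 → go right; 31 > 26 → go right. Place as right child of 26.
Insert 4: 4 > 3 → go right; 4 < 9 → go left; 4 < 8 → go left. Place as left child of 8.
Insert 40: 40 > 3 → go right; 40 > 9 → go right; 40 > 23 → go right; 40 > 37 → go right. Place as right child of 37.
Insert 48: 48 > 3 → go right; 48 > 9 → go right; 48 > 23 → go right; 48 > 37 → go right; 48 > 40 → go right. Place as right child of 40.
Insert 51: 51 > 3 → go right; 51 > 9 → go right; 51 > 23 → go right; 51 > 37 → go right; 51 > 40 → go right; 51 > 48 → go right. Place as right child of 48.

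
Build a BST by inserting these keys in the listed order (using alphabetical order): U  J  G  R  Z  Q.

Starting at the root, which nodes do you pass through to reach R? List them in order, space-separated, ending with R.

U J R

Resulting structure (node: left, right):
  U: L=J, R=Z
  J: L=G, R=R
  G: L=–, R=–
  R: L=Q, R=–
  Z: L=–, R=–
  Q: L=–, R=–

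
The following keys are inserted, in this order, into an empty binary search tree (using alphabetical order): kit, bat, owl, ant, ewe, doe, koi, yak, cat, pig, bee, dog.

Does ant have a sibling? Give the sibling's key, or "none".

Insert kit: tree is empty, so kit becomes the root.
Insert bat: bat < kit → go left. Place as left child of kit.
Insert owl: owl > kit → go right. Place as right child of kit.
Insert ant: ant < kit → go left; ant < bat → go left. Place as left child of bat.
Insert ewe: ewe < kit → go left; ewe > bat → go right. Place as right child of bat.
Insert doe: doe < kit → go left; doe > bat → go right; doe < ewe → go left. Place as left child of ewe.
Insert koi: koi > kit → go right; koi < owl → go left. Place as left child of owl.
Insert yak: yak > kit → go right; yak > owl → go right. Place as right child of owl.
Insert cat: cat < kit → go left; cat > bat → go right; cat < ewe → go left; cat < doe → go left. Place as left child of doe.
Insert pig: pig > kit → go right; pig > owl → go right; pig < yak → go left. Place as left child of yak.
Insert bee: bee < kit → go left; bee > bat → go right; bee < ewe → go left; bee < doe → go left; bee < cat → go left. Place as left child of cat.
Insert dog: dog < kit → go left; dog > bat → go right; dog < ewe → go left; dog > doe → go right. Place as right child of doe.

ant's parent is bat; the other child of bat is ewe.

ewe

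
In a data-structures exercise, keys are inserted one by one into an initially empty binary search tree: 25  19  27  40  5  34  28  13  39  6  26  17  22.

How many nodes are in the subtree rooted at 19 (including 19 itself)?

6

25: root
19: left child of 25 (depth 1)
27: right child of 25 (depth 1)
40: right child of 27 (depth 2)
5: left child of 19 (depth 2)
34: left child of 40 (depth 3)
28: left child of 34 (depth 4)
13: right child of 5 (depth 3)
39: right child of 34 (depth 4)
6: left child of 13 (depth 4)
26: left child of 27 (depth 2)
17: right child of 13 (depth 4)
22: right child of 19 (depth 2)

Subtree rooted at 19 contains: 19, 5, 13, 6, 17, 22 — 6 nodes.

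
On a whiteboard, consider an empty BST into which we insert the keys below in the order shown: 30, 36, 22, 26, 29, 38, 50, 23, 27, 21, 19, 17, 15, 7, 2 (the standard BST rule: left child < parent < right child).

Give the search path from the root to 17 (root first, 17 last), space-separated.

Insert 30: tree is empty, so 30 becomes the root.
Insert 36: 36 > 30 → go right. Place as right child of 30.
Insert 22: 22 < 30 → go left. Place as left child of 30.
Insert 26: 26 < 30 → go left; 26 > 22 → go right. Place as right child of 22.
Insert 29: 29 < 30 → go left; 29 > 22 → go right; 29 > 26 → go right. Place as right child of 26.
Insert 38: 38 > 30 → go right; 38 > 36 → go right. Place as right child of 36.
Insert 50: 50 > 30 → go right; 50 > 36 → go right; 50 > 38 → go right. Place as right child of 38.
Insert 23: 23 < 30 → go left; 23 > 22 → go right; 23 < 26 → go left. Place as left child of 26.
Insert 27: 27 < 30 → go left; 27 > 22 → go right; 27 > 26 → go right; 27 < 29 → go left. Place as left child of 29.
Insert 21: 21 < 30 → go left; 21 < 22 → go left. Place as left child of 22.
Insert 19: 19 < 30 → go left; 19 < 22 → go left; 19 < 21 → go left. Place as left child of 21.
Insert 17: 17 < 30 → go left; 17 < 22 → go left; 17 < 21 → go left; 17 < 19 → go left. Place as left child of 19.
Insert 15: 15 < 30 → go left; 15 < 22 → go left; 15 < 21 → go left; 15 < 19 → go left; 15 < 17 → go left. Place as left child of 17.
Insert 7: 7 < 30 → go left; 7 < 22 → go left; 7 < 21 → go left; 7 < 19 → go left; 7 < 17 → go left; 7 < 15 → go left. Place as left child of 15.
Insert 2: 2 < 30 → go left; 2 < 22 → go left; 2 < 21 → go left; 2 < 19 → go left; 2 < 17 → go left; 2 < 15 → go left; 2 < 7 → go left. Place as left child of 7.

30 22 21 19 17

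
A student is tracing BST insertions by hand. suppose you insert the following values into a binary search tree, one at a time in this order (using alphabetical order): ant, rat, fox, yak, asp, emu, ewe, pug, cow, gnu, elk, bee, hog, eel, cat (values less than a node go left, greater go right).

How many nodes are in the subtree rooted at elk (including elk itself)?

2

Insert ant: tree is empty, so ant becomes the root.
Insert rat: rat > ant → go right. Place as right child of ant.
Insert fox: fox > ant → go right; fox < rat → go left. Place as left child of rat.
Insert yak: yak > ant → go right; yak > rat → go right. Place as right child of rat.
Insert asp: asp > ant → go right; asp < rat → go left; asp < fox → go left. Place as left child of fox.
Insert emu: emu > ant → go right; emu < rat → go left; emu < fox → go left; emu > asp → go right. Place as right child of asp.
Insert ewe: ewe > ant → go right; ewe < rat → go left; ewe < fox → go left; ewe > asp → go right; ewe > emu → go right. Place as right child of emu.
Insert pug: pug > ant → go right; pug < rat → go left; pug > fox → go right. Place as right child of fox.
Insert cow: cow > ant → go right; cow < rat → go left; cow < fox → go left; cow > asp → go right; cow < emu → go left. Place as left child of emu.
Insert gnu: gnu > ant → go right; gnu < rat → go left; gnu > fox → go right; gnu < pug → go left. Place as left child of pug.
Insert elk: elk > ant → go right; elk < rat → go left; elk < fox → go left; elk > asp → go right; elk < emu → go left; elk > cow → go right. Place as right child of cow.
Insert bee: bee > ant → go right; bee < rat → go left; bee < fox → go left; bee > asp → go right; bee < emu → go left; bee < cow → go left. Place as left child of cow.
Insert hog: hog > ant → go right; hog < rat → go left; hog > fox → go right; hog < pug → go left; hog > gnu → go right. Place as right child of gnu.
Insert eel: eel > ant → go right; eel < rat → go left; eel < fox → go left; eel > asp → go right; eel < emu → go left; eel > cow → go right; eel < elk → go left. Place as left child of elk.
Insert cat: cat > ant → go right; cat < rat → go left; cat < fox → go left; cat > asp → go right; cat < emu → go left; cat < cow → go left; cat > bee → go right. Place as right child of bee.

Subtree rooted at elk contains: elk, eel — 2 nodes.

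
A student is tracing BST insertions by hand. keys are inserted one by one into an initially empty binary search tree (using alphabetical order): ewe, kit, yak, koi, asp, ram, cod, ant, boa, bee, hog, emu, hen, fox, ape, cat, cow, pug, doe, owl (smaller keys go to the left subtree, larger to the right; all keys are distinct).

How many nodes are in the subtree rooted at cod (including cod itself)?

Insert ewe: tree is empty, so ewe becomes the root.
Insert kit: kit > ewe → go right. Place as right child of ewe.
Insert yak: yak > ewe → go right; yak > kit → go right. Place as right child of kit.
Insert koi: koi > ewe → go right; koi > kit → go right; koi < yak → go left. Place as left child of yak.
Insert asp: asp < ewe → go left. Place as left child of ewe.
Insert ram: ram > ewe → go right; ram > kit → go right; ram < yak → go left; ram > koi → go right. Place as right child of koi.
Insert cod: cod < ewe → go left; cod > asp → go right. Place as right child of asp.
Insert ant: ant < ewe → go left; ant < asp → go left. Place as left child of asp.
Insert boa: boa < ewe → go left; boa > asp → go right; boa < cod → go left. Place as left child of cod.
Insert bee: bee < ewe → go left; bee > asp → go right; bee < cod → go left; bee < boa → go left. Place as left child of boa.
Insert hog: hog > ewe → go right; hog < kit → go left. Place as left child of kit.
Insert emu: emu < ewe → go left; emu > asp → go right; emu > cod → go right. Place as right child of cod.
Insert hen: hen > ewe → go right; hen < kit → go left; hen < hog → go left. Place as left child of hog.
Insert fox: fox > ewe → go right; fox < kit → go left; fox < hog → go left; fox < hen → go left. Place as left child of hen.
Insert ape: ape < ewe → go left; ape < asp → go left; ape > ant → go right. Place as right child of ant.
Insert cat: cat < ewe → go left; cat > asp → go right; cat < cod → go left; cat > boa → go right. Place as right child of boa.
Insert cow: cow < ewe → go left; cow > asp → go right; cow > cod → go right; cow < emu → go left. Place as left child of emu.
Insert pug: pug > ewe → go right; pug > kit → go right; pug < yak → go left; pug > koi → go right; pug < ram → go left. Place as left child of ram.
Insert doe: doe < ewe → go left; doe > asp → go right; doe > cod → go right; doe < emu → go left; doe > cow → go right. Place as right child of cow.
Insert owl: owl > ewe → go right; owl > kit → go right; owl < yak → go left; owl > koi → go right; owl < ram → go left; owl < pug → go left. Place as left child of pug.

Subtree rooted at cod contains: cod, boa, bee, cat, emu, cow, doe — 7 nodes.

7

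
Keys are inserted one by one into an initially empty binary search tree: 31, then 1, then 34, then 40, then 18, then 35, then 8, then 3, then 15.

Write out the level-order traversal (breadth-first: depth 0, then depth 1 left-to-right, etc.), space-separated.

31 1 34 18 40 8 35 3 15

Insert 31: tree is empty, so 31 becomes the root.
Insert 1: 1 < 31 → go left. Place as left child of 31.
Insert 34: 34 > 31 → go right. Place as right child of 31.
Insert 40: 40 > 31 → go right; 40 > 34 → go right. Place as right child of 34.
Insert 18: 18 < 31 → go left; 18 > 1 → go right. Place as right child of 1.
Insert 35: 35 > 31 → go right; 35 > 34 → go right; 35 < 40 → go left. Place as left child of 40.
Insert 8: 8 < 31 → go left; 8 > 1 → go right; 8 < 18 → go left. Place as left child of 18.
Insert 3: 3 < 31 → go left; 3 > 1 → go right; 3 < 18 → go left; 3 < 8 → go left. Place as left child of 8.
Insert 15: 15 < 31 → go left; 15 > 1 → go right; 15 < 18 → go left; 15 > 8 → go right. Place as right child of 8.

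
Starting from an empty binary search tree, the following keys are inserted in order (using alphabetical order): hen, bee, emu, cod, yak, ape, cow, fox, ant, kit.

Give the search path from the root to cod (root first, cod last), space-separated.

Insert hen: tree is empty, so hen becomes the root.
Insert bee: bee < hen → go left. Place as left child of hen.
Insert emu: emu < hen → go left; emu > bee → go right. Place as right child of bee.
Insert cod: cod < hen → go left; cod > bee → go right; cod < emu → go left. Place as left child of emu.
Insert yak: yak > hen → go right. Place as right child of hen.
Insert ape: ape < hen → go left; ape < bee → go left. Place as left child of bee.
Insert cow: cow < hen → go left; cow > bee → go right; cow < emu → go left; cow > cod → go right. Place as right child of cod.
Insert fox: fox < hen → go left; fox > bee → go right; fox > emu → go right. Place as right child of emu.
Insert ant: ant < hen → go left; ant < bee → go left; ant < ape → go left. Place as left child of ape.
Insert kit: kit > hen → go right; kit < yak → go left. Place as left child of yak.

hen bee emu cod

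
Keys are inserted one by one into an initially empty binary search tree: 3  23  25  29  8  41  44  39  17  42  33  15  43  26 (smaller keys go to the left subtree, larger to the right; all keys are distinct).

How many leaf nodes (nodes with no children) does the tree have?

4

Insert 3: tree is empty, so 3 becomes the root.
Insert 23: 23 > 3 → go right. Place as right child of 3.
Insert 25: 25 > 3 → go right; 25 > 23 → go right. Place as right child of 23.
Insert 29: 29 > 3 → go right; 29 > 23 → go right; 29 > 25 → go right. Place as right child of 25.
Insert 8: 8 > 3 → go right; 8 < 23 → go left. Place as left child of 23.
Insert 41: 41 > 3 → go right; 41 > 23 → go right; 41 > 25 → go right; 41 > 29 → go right. Place as right child of 29.
Insert 44: 44 > 3 → go right; 44 > 23 → go right; 44 > 25 → go right; 44 > 29 → go right; 44 > 41 → go right. Place as right child of 41.
Insert 39: 39 > 3 → go right; 39 > 23 → go right; 39 > 25 → go right; 39 > 29 → go right; 39 < 41 → go left. Place as left child of 41.
Insert 17: 17 > 3 → go right; 17 < 23 → go left; 17 > 8 → go right. Place as right child of 8.
Insert 42: 42 > 3 → go right; 42 > 23 → go right; 42 > 25 → go right; 42 > 29 → go right; 42 > 41 → go right; 42 < 44 → go left. Place as left child of 44.
Insert 33: 33 > 3 → go right; 33 > 23 → go right; 33 > 25 → go right; 33 > 29 → go right; 33 < 41 → go left; 33 < 39 → go left. Place as left child of 39.
Insert 15: 15 > 3 → go right; 15 < 23 → go left; 15 > 8 → go right; 15 < 17 → go left. Place as left child of 17.
Insert 43: 43 > 3 → go right; 43 > 23 → go right; 43 > 25 → go right; 43 > 29 → go right; 43 > 41 → go right; 43 < 44 → go left; 43 > 42 → go right. Place as right child of 42.
Insert 26: 26 > 3 → go right; 26 > 23 → go right; 26 > 25 → go right; 26 < 29 → go left. Place as left child of 29.

Leaves: 15, 26, 33, 43 — 4 in total.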